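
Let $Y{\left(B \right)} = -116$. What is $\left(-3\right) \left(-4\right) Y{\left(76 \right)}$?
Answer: $-1392$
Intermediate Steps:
$\left(-3\right) \left(-4\right) Y{\left(76 \right)} = \left(-3\right) \left(-4\right) \left(-116\right) = 12 \left(-116\right) = -1392$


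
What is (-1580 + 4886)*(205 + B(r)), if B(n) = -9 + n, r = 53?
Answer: 823194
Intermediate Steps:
(-1580 + 4886)*(205 + B(r)) = (-1580 + 4886)*(205 + (-9 + 53)) = 3306*(205 + 44) = 3306*249 = 823194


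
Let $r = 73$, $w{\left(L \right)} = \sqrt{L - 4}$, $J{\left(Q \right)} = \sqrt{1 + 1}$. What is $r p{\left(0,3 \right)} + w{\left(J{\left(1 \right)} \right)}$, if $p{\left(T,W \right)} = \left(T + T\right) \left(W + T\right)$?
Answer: $\sqrt{-4 + \sqrt{2}} \approx 1.608 i$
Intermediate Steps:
$p{\left(T,W \right)} = 2 T \left(T + W\right)$
$J{\left(Q \right)} = \sqrt{2}$
$w{\left(L \right)} = \sqrt{-4 + L}$
$r p{\left(0,3 \right)} + w{\left(J{\left(1 \right)} \right)} = 73 \cdot 2 \cdot 0 \left(0 + 3\right) + \sqrt{-4 + \sqrt{2}} = 73 \cdot 2 \cdot 0 \cdot 3 + \sqrt{-4 + \sqrt{2}} = 73 \cdot 0 + \sqrt{-4 + \sqrt{2}} = 0 + \sqrt{-4 + \sqrt{2}} = \sqrt{-4 + \sqrt{2}}$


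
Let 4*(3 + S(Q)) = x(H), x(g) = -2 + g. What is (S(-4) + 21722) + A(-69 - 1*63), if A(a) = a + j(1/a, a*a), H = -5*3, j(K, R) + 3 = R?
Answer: 156015/4 ≈ 39004.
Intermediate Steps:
j(K, R) = -3 + R
H = -15
S(Q) = -29/4 (S(Q) = -3 + (-2 - 15)/4 = -3 + (1/4)*(-17) = -3 - 17/4 = -29/4)
A(a) = -3 + a + a**2 (A(a) = a + (-3 + a*a) = a + (-3 + a**2) = -3 + a + a**2)
(S(-4) + 21722) + A(-69 - 1*63) = (-29/4 + 21722) + (-3 + (-69 - 1*63) + (-69 - 1*63)**2) = 86859/4 + (-3 + (-69 - 63) + (-69 - 63)**2) = 86859/4 + (-3 - 132 + (-132)**2) = 86859/4 + (-3 - 132 + 17424) = 86859/4 + 17289 = 156015/4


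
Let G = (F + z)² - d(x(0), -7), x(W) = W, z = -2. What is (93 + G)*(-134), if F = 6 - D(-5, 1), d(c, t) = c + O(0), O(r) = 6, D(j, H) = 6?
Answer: -12194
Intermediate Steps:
d(c, t) = 6 + c (d(c, t) = c + 6 = 6 + c)
F = 0 (F = 6 - 1*6 = 6 - 6 = 0)
G = -2 (G = (0 - 2)² - (6 + 0) = (-2)² - 1*6 = 4 - 6 = -2)
(93 + G)*(-134) = (93 - 2)*(-134) = 91*(-134) = -12194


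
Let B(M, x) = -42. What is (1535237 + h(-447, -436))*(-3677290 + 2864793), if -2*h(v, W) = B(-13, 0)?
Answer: -1247392519226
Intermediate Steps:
h(v, W) = 21 (h(v, W) = -½*(-42) = 21)
(1535237 + h(-447, -436))*(-3677290 + 2864793) = (1535237 + 21)*(-3677290 + 2864793) = 1535258*(-812497) = -1247392519226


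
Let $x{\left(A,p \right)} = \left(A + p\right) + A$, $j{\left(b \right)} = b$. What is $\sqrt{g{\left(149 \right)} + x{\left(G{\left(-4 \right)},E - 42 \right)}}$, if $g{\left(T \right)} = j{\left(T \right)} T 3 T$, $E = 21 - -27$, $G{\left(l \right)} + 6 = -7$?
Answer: $\sqrt{9923827} \approx 3150.2$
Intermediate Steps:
$G{\left(l \right)} = -13$ ($G{\left(l \right)} = -6 - 7 = -13$)
$E = 48$ ($E = 21 + 27 = 48$)
$x{\left(A,p \right)} = p + 2 A$
$g{\left(T \right)} = 3 T^{3}$ ($g{\left(T \right)} = T T 3 T = T 3 T T = T 3 T^{2} = 3 T^{3}$)
$\sqrt{g{\left(149 \right)} + x{\left(G{\left(-4 \right)},E - 42 \right)}} = \sqrt{3 \cdot 149^{3} + \left(\left(48 - 42\right) + 2 \left(-13\right)\right)} = \sqrt{3 \cdot 3307949 + \left(\left(48 - 42\right) - 26\right)} = \sqrt{9923847 + \left(6 - 26\right)} = \sqrt{9923847 - 20} = \sqrt{9923827}$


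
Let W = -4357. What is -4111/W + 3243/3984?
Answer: 10169325/5786096 ≈ 1.7575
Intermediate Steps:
-4111/W + 3243/3984 = -4111/(-4357) + 3243/3984 = -4111*(-1/4357) + 3243*(1/3984) = 4111/4357 + 1081/1328 = 10169325/5786096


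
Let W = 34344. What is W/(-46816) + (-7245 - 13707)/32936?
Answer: -33000669/24092684 ≈ -1.3697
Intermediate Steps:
W/(-46816) + (-7245 - 13707)/32936 = 34344/(-46816) + (-7245 - 13707)/32936 = 34344*(-1/46816) - 20952*1/32936 = -4293/5852 - 2619/4117 = -33000669/24092684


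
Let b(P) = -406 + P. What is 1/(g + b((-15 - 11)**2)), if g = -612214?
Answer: -1/611944 ≈ -1.6341e-6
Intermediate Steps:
1/(g + b((-15 - 11)**2)) = 1/(-612214 + (-406 + (-15 - 11)**2)) = 1/(-612214 + (-406 + (-26)**2)) = 1/(-612214 + (-406 + 676)) = 1/(-612214 + 270) = 1/(-611944) = -1/611944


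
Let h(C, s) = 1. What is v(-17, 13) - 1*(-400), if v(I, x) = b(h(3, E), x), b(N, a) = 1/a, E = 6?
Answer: 5201/13 ≈ 400.08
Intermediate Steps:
v(I, x) = 1/x
v(-17, 13) - 1*(-400) = 1/13 - 1*(-400) = 1/13 + 400 = 5201/13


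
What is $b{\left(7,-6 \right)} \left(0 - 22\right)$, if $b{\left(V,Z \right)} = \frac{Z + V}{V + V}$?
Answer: $- \frac{11}{7} \approx -1.5714$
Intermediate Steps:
$b{\left(V,Z \right)} = \frac{V + Z}{2 V}$
$b{\left(7,-6 \right)} \left(0 - 22\right) = \frac{7 - 6}{2 \cdot 7} \left(0 - 22\right) = \frac{1}{2} \cdot \frac{1}{7} \cdot 1 \left(-22\right) = \frac{1}{14} \left(-22\right) = - \frac{11}{7}$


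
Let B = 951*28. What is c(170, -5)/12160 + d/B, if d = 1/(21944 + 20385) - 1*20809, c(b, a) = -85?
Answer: -540331419881/685299060096 ≈ -0.78846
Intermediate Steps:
d = -880824160/42329 (d = 1/42329 - 20809 = -880824160/42329 ≈ -20809.)
B = 26628
c(170, -5)/12160 + d/B = -85/12160 - 880824160/42329/26628 = -85*1/12160 - 880824160/42329*1/26628 = -17/2432 - 220206040/281784153 = -540331419881/685299060096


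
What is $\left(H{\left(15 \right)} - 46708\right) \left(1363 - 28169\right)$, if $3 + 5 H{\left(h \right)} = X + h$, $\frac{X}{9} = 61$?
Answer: $\frac{6245235074}{5} \approx 1.249 \cdot 10^{9}$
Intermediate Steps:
$X = 549$ ($X = 9 \cdot 61 = 549$)
$H{\left(h \right)} = \frac{546}{5} + \frac{h}{5}$ ($H{\left(h \right)} = - \frac{3}{5} + \frac{549 + h}{5} = - \frac{3}{5} + \left(\frac{549}{5} + \frac{h}{5}\right) = \frac{546}{5} + \frac{h}{5}$)
$\left(H{\left(15 \right)} - 46708\right) \left(1363 - 28169\right) = \left(\left(\frac{546}{5} + \frac{1}{5} \cdot 15\right) - 46708\right) \left(1363 - 28169\right) = \left(\left(\frac{546}{5} + 3\right) - 46708\right) \left(1363 - 28169\right) = \left(\frac{561}{5} - 46708\right) \left(1363 - 28169\right) = \left(- \frac{232979}{5}\right) \left(-26806\right) = \frac{6245235074}{5}$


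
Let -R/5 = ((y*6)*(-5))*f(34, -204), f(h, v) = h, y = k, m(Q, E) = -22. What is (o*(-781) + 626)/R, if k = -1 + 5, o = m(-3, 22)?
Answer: 371/425 ≈ 0.87294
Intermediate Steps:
o = -22
k = 4
y = 4
R = 20400 (R = -5*(4*6)*(-5)*34 = -5*24*(-5)*34 = -(-600)*34 = -5*(-4080) = 20400)
(o*(-781) + 626)/R = (-22*(-781) + 626)/20400 = (17182 + 626)*(1/20400) = 17808*(1/20400) = 371/425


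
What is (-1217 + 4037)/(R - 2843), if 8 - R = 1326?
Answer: -940/1387 ≈ -0.67772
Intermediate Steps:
R = -1318 (R = 8 - 1*1326 = 8 - 1326 = -1318)
(-1217 + 4037)/(R - 2843) = (-1217 + 4037)/(-1318 - 2843) = 2820/(-4161) = 2820*(-1/4161) = -940/1387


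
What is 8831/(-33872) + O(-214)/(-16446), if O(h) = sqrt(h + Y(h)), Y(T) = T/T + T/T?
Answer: -8831/33872 - I*sqrt(53)/8223 ≈ -0.26072 - 0.00088533*I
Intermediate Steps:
Y(T) = 2 (Y(T) = 1 + 1 = 2)
O(h) = sqrt(2 + h) (O(h) = sqrt(h + 2) = sqrt(2 + h))
8831/(-33872) + O(-214)/(-16446) = 8831/(-33872) + sqrt(2 - 214)/(-16446) = 8831*(-1/33872) + sqrt(-212)*(-1/16446) = -8831/33872 + (2*I*sqrt(53))*(-1/16446) = -8831/33872 - I*sqrt(53)/8223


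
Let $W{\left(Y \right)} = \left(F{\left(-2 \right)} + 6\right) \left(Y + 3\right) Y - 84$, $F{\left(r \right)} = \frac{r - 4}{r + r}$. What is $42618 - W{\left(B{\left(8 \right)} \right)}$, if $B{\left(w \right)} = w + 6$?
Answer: $40917$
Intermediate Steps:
$B{\left(w \right)} = 6 + w$
$F{\left(r \right)} = \frac{-4 + r}{2 r}$
$W{\left(Y \right)} = -84 + \frac{15 Y \left(3 + Y\right)}{2}$ ($W{\left(Y \right)} = \left(\frac{-4 - 2}{2 \left(-2\right)} + 6\right) \left(Y + 3\right) Y - 84 = \left(\frac{1}{2} \left(- \frac{1}{2}\right) \left(-6\right) + 6\right) \left(3 + Y\right) Y - 84 = \left(\frac{3}{2} + 6\right) Y \left(3 + Y\right) - 84 = \frac{15 Y \left(3 + Y\right)}{2} - 84 = -84 + \frac{15 Y \left(3 + Y\right)}{2}$)
$42618 - W{\left(B{\left(8 \right)} \right)} = 42618 - \left(-84 + \frac{15 \left(6 + 8\right)^{2}}{2} + \frac{45 \left(6 + 8\right)}{2}\right) = 42618 - \left(-84 + \frac{15 \cdot 14^{2}}{2} + \frac{45}{2} \cdot 14\right) = 42618 - \left(-84 + \frac{15}{2} \cdot 196 + 315\right) = 42618 - \left(-84 + 1470 + 315\right) = 42618 - 1701 = 40917$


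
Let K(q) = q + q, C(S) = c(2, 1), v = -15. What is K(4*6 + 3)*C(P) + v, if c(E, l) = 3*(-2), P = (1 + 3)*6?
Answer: -339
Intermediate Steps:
P = 24 (P = 4*6 = 24)
c(E, l) = -6
C(S) = -6
K(q) = 2*q
K(4*6 + 3)*C(P) + v = (2*(4*6 + 3))*(-6) - 15 = (2*(24 + 3))*(-6) - 15 = (2*27)*(-6) - 15 = 54*(-6) - 15 = -324 - 15 = -339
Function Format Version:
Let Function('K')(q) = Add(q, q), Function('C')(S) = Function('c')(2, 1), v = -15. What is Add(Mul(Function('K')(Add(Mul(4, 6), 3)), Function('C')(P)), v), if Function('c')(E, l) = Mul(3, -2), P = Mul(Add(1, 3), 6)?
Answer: -339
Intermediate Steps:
P = 24 (P = Mul(4, 6) = 24)
Function('c')(E, l) = -6
Function('C')(S) = -6
Function('K')(q) = Mul(2, q)
Add(Mul(Function('K')(Add(Mul(4, 6), 3)), Function('C')(P)), v) = Add(Mul(Mul(2, Add(Mul(4, 6), 3)), -6), -15) = Add(Mul(Mul(2, Add(24, 3)), -6), -15) = Add(Mul(Mul(2, 27), -6), -15) = Add(Mul(54, -6), -15) = Add(-324, -15) = -339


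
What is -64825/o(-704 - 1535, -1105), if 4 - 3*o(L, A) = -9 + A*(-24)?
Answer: 194475/26507 ≈ 7.3367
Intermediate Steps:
o(L, A) = 13/3 + 8*A (o(L, A) = 4/3 - (-9 + A*(-24))/3 = 4/3 - (-9 - 24*A)/3 = 4/3 + (3 + 8*A) = 13/3 + 8*A)
-64825/o(-704 - 1535, -1105) = -64825/(13/3 + 8*(-1105)) = -64825/(13/3 - 8840) = -64825/(-26507/3) = -64825*(-3/26507) = 194475/26507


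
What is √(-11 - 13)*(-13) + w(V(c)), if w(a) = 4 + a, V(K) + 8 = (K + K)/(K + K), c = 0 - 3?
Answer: -3 - 26*I*√6 ≈ -3.0 - 63.687*I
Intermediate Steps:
c = -3
V(K) = -7 (V(K) = -8 + (K + K)/(K + K) = -8 + (2*K)/((2*K)) = -8 + (2*K)*(1/(2*K)) = -8 + 1 = -7)
√(-11 - 13)*(-13) + w(V(c)) = √(-11 - 13)*(-13) + (4 - 7) = √(-24)*(-13) - 3 = (2*I*√6)*(-13) - 3 = -26*I*√6 - 3 = -3 - 26*I*√6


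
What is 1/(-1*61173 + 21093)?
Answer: -1/40080 ≈ -2.4950e-5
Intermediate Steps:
1/(-1*61173 + 21093) = 1/(-61173 + 21093) = 1/(-40080) = -1/40080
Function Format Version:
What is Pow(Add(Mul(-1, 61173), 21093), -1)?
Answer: Rational(-1, 40080) ≈ -2.4950e-5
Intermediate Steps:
Pow(Add(Mul(-1, 61173), 21093), -1) = Pow(Add(-61173, 21093), -1) = Pow(-40080, -1) = Rational(-1, 40080)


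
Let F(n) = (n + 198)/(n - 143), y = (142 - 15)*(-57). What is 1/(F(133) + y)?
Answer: -10/72721 ≈ -0.00013751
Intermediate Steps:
y = -7239 (y = 127*(-57) = -7239)
F(n) = (198 + n)/(-143 + n)
1/(F(133) + y) = 1/((198 + 133)/(-143 + 133) - 7239) = 1/(331/(-10) - 7239) = 1/(-⅒*331 - 7239) = 1/(-331/10 - 7239) = 1/(-72721/10) = -10/72721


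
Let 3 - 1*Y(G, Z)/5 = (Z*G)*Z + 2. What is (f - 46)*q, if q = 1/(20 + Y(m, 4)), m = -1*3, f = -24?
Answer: -14/53 ≈ -0.26415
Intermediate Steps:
m = -3
Y(G, Z) = 5 - 5*G*Z² (Y(G, Z) = 15 - 5*((Z*G)*Z + 2) = 15 - 5*((G*Z)*Z + 2) = 15 - 5*(G*Z² + 2) = 15 - 5*(2 + G*Z²) = 15 + (-10 - 5*G*Z²) = 5 - 5*G*Z²)
q = 1/265 (q = 1/(20 + (5 - 5*(-3)*4²)) = 1/(20 + (5 - 5*(-3)*16)) = 1/(20 + (5 + 240)) = 1/(20 + 245) = 1/265 ≈ 0.0037736)
(f - 46)*q = (-24 - 46)*(1/265) = -70*1/265 = -14/53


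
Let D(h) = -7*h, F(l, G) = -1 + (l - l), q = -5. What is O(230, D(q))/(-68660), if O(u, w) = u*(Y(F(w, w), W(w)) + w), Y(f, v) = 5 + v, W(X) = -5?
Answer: -805/6866 ≈ -0.11724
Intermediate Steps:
F(l, G) = -1 (F(l, G) = -1 + 0 = -1)
O(u, w) = u*w (O(u, w) = u*((5 - 5) + w) = u*(0 + w) = u*w)
O(230, D(q))/(-68660) = (230*(-7*(-5)))/(-68660) = (230*35)*(-1/68660) = 8050*(-1/68660) = -805/6866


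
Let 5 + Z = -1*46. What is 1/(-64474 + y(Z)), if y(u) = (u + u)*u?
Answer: -1/59272 ≈ -1.6871e-5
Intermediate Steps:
Z = -51 (Z = -5 - 1*46 = -5 - 46 = -51)
y(u) = 2*u² (y(u) = (2*u)*u = 2*u²)
1/(-64474 + y(Z)) = 1/(-64474 + 2*(-51)²) = 1/(-64474 + 2*2601) = 1/(-64474 + 5202) = 1/(-59272) = -1/59272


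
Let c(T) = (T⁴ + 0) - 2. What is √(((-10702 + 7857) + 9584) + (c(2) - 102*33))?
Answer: √3387 ≈ 58.198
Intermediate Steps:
c(T) = -2 + T⁴ (c(T) = T⁴ - 2 = -2 + T⁴)
√(((-10702 + 7857) + 9584) + (c(2) - 102*33)) = √(((-10702 + 7857) + 9584) + ((-2 + 2⁴) - 102*33)) = √((-2845 + 9584) + ((-2 + 16) - 3366)) = √(6739 + (14 - 3366)) = √(6739 - 3352) = √3387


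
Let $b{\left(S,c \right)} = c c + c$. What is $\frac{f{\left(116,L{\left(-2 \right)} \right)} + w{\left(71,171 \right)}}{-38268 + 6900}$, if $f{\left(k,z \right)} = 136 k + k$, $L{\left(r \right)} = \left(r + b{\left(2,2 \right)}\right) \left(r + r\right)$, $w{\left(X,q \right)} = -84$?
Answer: $- \frac{1976}{3921} \approx -0.50395$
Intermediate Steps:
$b{\left(S,c \right)} = c + c^{2}$ ($b{\left(S,c \right)} = c^{2} + c = c + c^{2}$)
$L{\left(r \right)} = 2 r \left(6 + r\right)$ ($L{\left(r \right)} = \left(r + 2 \left(1 + 2\right)\right) \left(r + r\right) = \left(r + 2 \cdot 3\right) 2 r = \left(r + 6\right) 2 r = \left(6 + r\right) 2 r = 2 r \left(6 + r\right)$)
$f{\left(k,z \right)} = 137 k$
$\frac{f{\left(116,L{\left(-2 \right)} \right)} + w{\left(71,171 \right)}}{-38268 + 6900} = \frac{137 \cdot 116 - 84}{-38268 + 6900} = \frac{15892 - 84}{-31368} = 15808 \left(- \frac{1}{31368}\right) = - \frac{1976}{3921}$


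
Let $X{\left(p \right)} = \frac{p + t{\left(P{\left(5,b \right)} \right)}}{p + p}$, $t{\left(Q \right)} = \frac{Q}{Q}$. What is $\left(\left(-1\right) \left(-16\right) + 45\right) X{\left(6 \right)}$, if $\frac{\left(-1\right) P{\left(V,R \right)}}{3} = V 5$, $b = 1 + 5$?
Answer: $\frac{427}{12} \approx 35.583$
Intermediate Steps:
$b = 6$
$P{\left(V,R \right)} = - 15 V$ ($P{\left(V,R \right)} = - 3 V 5 = - 3 \cdot 5 V = - 15 V$)
$t{\left(Q \right)} = 1$
$X{\left(p \right)} = \frac{1 + p}{2 p}$ ($X{\left(p \right)} = \frac{p + 1}{p + p} = \frac{1 + p}{2 p}$)
$\left(\left(-1\right) \left(-16\right) + 45\right) X{\left(6 \right)} = \left(\left(-1\right) \left(-16\right) + 45\right) \frac{1 + 6}{2 \cdot 6} = \left(16 + 45\right) \frac{1}{2} \cdot \frac{1}{6} \cdot 7 = 61 \cdot \frac{7}{12} = \frac{427}{12}$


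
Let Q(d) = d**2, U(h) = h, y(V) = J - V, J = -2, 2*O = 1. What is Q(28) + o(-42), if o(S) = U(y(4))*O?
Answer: 781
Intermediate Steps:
O = 1/2 (O = (1/2)*1 = 1/2 ≈ 0.50000)
y(V) = -2 - V
o(S) = -3 (o(S) = (-2 - 1*4)*(1/2) = (-2 - 4)*(1/2) = -6*1/2 = -3)
Q(28) + o(-42) = 28**2 - 3 = 784 - 3 = 781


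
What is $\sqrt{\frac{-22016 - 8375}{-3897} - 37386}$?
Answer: $\frac{i \sqrt{63072014483}}{1299} \approx 193.33 i$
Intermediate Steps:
$\sqrt{\frac{-22016 - 8375}{-3897} - 37386} = \sqrt{\left(-30391\right) \left(- \frac{1}{3897}\right) - 37386} = \sqrt{\frac{30391}{3897} - 37386} = \sqrt{- \frac{145662851}{3897}} = \frac{i \sqrt{63072014483}}{1299}$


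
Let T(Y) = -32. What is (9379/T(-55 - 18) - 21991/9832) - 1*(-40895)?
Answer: 1596703805/39328 ≈ 40600.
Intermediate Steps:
(9379/T(-55 - 18) - 21991/9832) - 1*(-40895) = (9379/(-32) - 21991/9832) - 1*(-40895) = (9379*(-1/32) - 21991*1/9832) + 40895 = (-9379/32 - 21991/9832) + 40895 = -11614755/39328 + 40895 = 1596703805/39328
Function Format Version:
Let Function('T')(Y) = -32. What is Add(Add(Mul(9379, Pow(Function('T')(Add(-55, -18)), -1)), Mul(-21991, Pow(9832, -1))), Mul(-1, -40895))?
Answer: Rational(1596703805, 39328) ≈ 40600.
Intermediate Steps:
Add(Add(Mul(9379, Pow(Function('T')(Add(-55, -18)), -1)), Mul(-21991, Pow(9832, -1))), Mul(-1, -40895)) = Add(Add(Mul(9379, Pow(-32, -1)), Mul(-21991, Pow(9832, -1))), Mul(-1, -40895)) = Add(Add(Mul(9379, Rational(-1, 32)), Mul(-21991, Rational(1, 9832))), 40895) = Add(Add(Rational(-9379, 32), Rational(-21991, 9832)), 40895) = Add(Rational(-11614755, 39328), 40895) = Rational(1596703805, 39328)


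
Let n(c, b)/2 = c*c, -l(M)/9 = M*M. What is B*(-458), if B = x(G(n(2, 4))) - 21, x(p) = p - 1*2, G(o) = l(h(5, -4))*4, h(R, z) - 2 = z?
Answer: 76486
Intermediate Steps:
h(R, z) = 2 + z
l(M) = -9*M² (l(M) = -9*M*M = -9*M²)
n(c, b) = 2*c² (n(c, b) = 2*(c*c) = 2*c²)
G(o) = -144 (G(o) = -9*(2 - 4)²*4 = -9*(-2)²*4 = -9*4*4 = -36*4 = -144)
x(p) = -2 + p (x(p) = p - 2 = -2 + p)
B = -167 (B = (-2 - 144) - 21 = -146 - 21 = -167)
B*(-458) = -167*(-458) = 76486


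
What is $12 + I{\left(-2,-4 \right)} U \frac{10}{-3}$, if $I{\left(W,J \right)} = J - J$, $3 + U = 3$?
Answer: $12$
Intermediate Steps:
$U = 0$ ($U = -3 + 3 = 0$)
$I{\left(W,J \right)} = 0$
$12 + I{\left(-2,-4 \right)} U \frac{10}{-3} = 12 + 0 \cdot 0 \frac{10}{-3} = 12 + 0 \cdot 0 \cdot 10 \left(- \frac{1}{3}\right) = 12 + 0 \cdot 0 \left(- \frac{10}{3}\right) = 12 + 0 \cdot 0 = 12 + 0 = 12$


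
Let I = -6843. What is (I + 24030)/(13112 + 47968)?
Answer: 5729/20360 ≈ 0.28138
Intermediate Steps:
(I + 24030)/(13112 + 47968) = (-6843 + 24030)/(13112 + 47968) = 17187/61080 = 17187*(1/61080) = 5729/20360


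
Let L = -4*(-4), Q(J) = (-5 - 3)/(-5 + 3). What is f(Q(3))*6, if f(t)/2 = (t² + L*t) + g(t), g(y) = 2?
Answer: 984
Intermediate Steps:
Q(J) = 4 (Q(J) = -8/(-2) = -8*(-½) = 4)
L = 16
f(t) = 4 + 2*t² + 32*t (f(t) = 2*((t² + 16*t) + 2) = 2*(2 + t² + 16*t) = 4 + 2*t² + 32*t)
f(Q(3))*6 = (4 + 2*4² + 32*4)*6 = (4 + 2*16 + 128)*6 = (4 + 32 + 128)*6 = 164*6 = 984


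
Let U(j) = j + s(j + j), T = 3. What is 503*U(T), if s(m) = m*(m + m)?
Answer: 37725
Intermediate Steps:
s(m) = 2*m² (s(m) = m*(2*m) = 2*m²)
U(j) = j + 8*j² (U(j) = j + 2*(j + j)² = j + 2*(2*j)² = j + 2*(4*j²) = j + 8*j²)
503*U(T) = 503*(3*(1 + 8*3)) = 503*(3*(1 + 24)) = 503*(3*25) = 503*75 = 37725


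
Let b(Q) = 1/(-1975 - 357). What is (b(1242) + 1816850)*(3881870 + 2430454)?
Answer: 6686162234452119/583 ≈ 1.1469e+13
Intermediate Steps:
b(Q) = -1/2332 (b(Q) = 1/(-2332) = -1/2332)
(b(1242) + 1816850)*(3881870 + 2430454) = (-1/2332 + 1816850)*(3881870 + 2430454) = (4236894199/2332)*6312324 = 6686162234452119/583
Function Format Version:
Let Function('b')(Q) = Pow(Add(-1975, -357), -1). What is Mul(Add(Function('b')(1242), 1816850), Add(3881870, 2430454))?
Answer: Rational(6686162234452119, 583) ≈ 1.1469e+13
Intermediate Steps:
Function('b')(Q) = Rational(-1, 2332) (Function('b')(Q) = Pow(-2332, -1) = Rational(-1, 2332))
Mul(Add(Function('b')(1242), 1816850), Add(3881870, 2430454)) = Mul(Add(Rational(-1, 2332), 1816850), Add(3881870, 2430454)) = Mul(Rational(4236894199, 2332), 6312324) = Rational(6686162234452119, 583)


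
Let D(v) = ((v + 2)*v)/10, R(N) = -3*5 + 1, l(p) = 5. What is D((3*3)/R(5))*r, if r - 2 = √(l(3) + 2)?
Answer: -171/980 - 171*√7/1960 ≈ -0.40532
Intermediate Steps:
R(N) = -14 (R(N) = -15 + 1 = -14)
r = 2 + √7 (r = 2 + √(5 + 2) = 2 + √7 ≈ 4.6458)
D(v) = v*(2 + v)/10 (D(v) = ((2 + v)*v)*(⅒) = (v*(2 + v))*(⅒) = v*(2 + v)/10)
D((3*3)/R(5))*r = (((3*3)/(-14))*(2 + (3*3)/(-14))/10)*(2 + √7) = ((9*(-1/14))*(2 + 9*(-1/14))/10)*(2 + √7) = ((⅒)*(-9/14)*(2 - 9/14))*(2 + √7) = ((⅒)*(-9/14)*(19/14))*(2 + √7) = -171*(2 + √7)/1960 = -171/980 - 171*√7/1960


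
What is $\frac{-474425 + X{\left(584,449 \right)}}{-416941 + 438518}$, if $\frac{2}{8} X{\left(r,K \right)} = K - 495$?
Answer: $- \frac{474609}{21577} \approx -21.996$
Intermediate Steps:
$X{\left(r,K \right)} = -1980 + 4 K$ ($X{\left(r,K \right)} = 4 \left(K - 495\right) = 4 \left(-495 + K\right) = -1980 + 4 K$)
$\frac{-474425 + X{\left(584,449 \right)}}{-416941 + 438518} = \frac{-474425 + \left(-1980 + 4 \cdot 449\right)}{-416941 + 438518} = \frac{-474425 + \left(-1980 + 1796\right)}{21577} = \left(-474425 - 184\right) \frac{1}{21577} = \left(-474609\right) \frac{1}{21577} = - \frac{474609}{21577}$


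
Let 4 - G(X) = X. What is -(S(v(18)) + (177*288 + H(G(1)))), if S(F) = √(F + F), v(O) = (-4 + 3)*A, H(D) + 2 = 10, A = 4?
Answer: -50984 - 2*I*√2 ≈ -50984.0 - 2.8284*I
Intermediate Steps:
G(X) = 4 - X
H(D) = 8 (H(D) = -2 + 10 = 8)
v(O) = -4 (v(O) = (-4 + 3)*4 = -1*4 = -4)
S(F) = √2*√F (S(F) = √(2*F) = √2*√F)
-(S(v(18)) + (177*288 + H(G(1)))) = -(√2*√(-4) + (177*288 + 8)) = -(√2*(2*I) + (50976 + 8)) = -(2*I*√2 + 50984) = -(50984 + 2*I*√2) = -50984 - 2*I*√2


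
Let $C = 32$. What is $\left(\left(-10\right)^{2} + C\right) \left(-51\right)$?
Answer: $-6732$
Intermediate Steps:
$\left(\left(-10\right)^{2} + C\right) \left(-51\right) = \left(\left(-10\right)^{2} + 32\right) \left(-51\right) = \left(100 + 32\right) \left(-51\right) = 132 \left(-51\right) = -6732$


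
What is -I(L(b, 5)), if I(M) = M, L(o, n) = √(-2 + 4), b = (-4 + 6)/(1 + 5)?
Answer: -√2 ≈ -1.4142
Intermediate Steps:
b = ⅓ (b = 2/6 = 2*(⅙) = ⅓ ≈ 0.33333)
L(o, n) = √2
-I(L(b, 5)) = -√2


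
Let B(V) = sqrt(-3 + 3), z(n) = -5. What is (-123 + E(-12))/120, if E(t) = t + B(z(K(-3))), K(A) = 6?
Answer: -9/8 ≈ -1.1250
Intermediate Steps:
B(V) = 0 (B(V) = sqrt(0) = 0)
E(t) = t (E(t) = t + 0 = t)
(-123 + E(-12))/120 = (-123 - 12)/120 = (1/120)*(-135) = -9/8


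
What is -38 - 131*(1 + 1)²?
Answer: -562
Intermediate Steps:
-38 - 131*(1 + 1)² = -38 - 131*2² = -38 - 131*4 = -38 - 524 = -562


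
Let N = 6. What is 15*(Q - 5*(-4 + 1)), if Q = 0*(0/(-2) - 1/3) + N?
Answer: 315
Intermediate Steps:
Q = 6 (Q = 0*(0/(-2) - 1/3) + 6 = 0*(0*(-½) - 1*⅓) + 6 = 0*(0 - ⅓) + 6 = 0*(-⅓) + 6 = 0 + 6 = 6)
15*(Q - 5*(-4 + 1)) = 15*(6 - 5*(-4 + 1)) = 15*(6 - 5*(-3)) = 15*(6 + 15) = 15*21 = 315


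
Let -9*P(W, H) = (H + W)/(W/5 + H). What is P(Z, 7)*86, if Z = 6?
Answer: -5590/369 ≈ -15.149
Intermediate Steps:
P(W, H) = -(H + W)/(9*(H + W/5)) (P(W, H) = -(H + W)/(9*(W/5 + H)) = -(H + W)/(9*(H + W/5)))
P(Z, 7)*86 = (5*(-1*7 - 1*6)/(9*(6 + 5*7)))*86 = (5*(-7 - 6)/(9*(6 + 35)))*86 = ((5/9)*(-13)/41)*86 = ((5/9)*(1/41)*(-13))*86 = -65/369*86 = -5590/369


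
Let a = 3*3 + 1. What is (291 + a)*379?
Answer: 114079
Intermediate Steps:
a = 10 (a = 9 + 1 = 10)
(291 + a)*379 = (291 + 10)*379 = 301*379 = 114079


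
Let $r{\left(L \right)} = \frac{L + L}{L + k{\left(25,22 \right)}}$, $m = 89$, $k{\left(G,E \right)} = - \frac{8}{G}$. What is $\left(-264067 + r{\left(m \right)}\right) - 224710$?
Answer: $- \frac{1083614159}{2217} \approx -4.8878 \cdot 10^{5}$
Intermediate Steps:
$r{\left(L \right)} = \frac{2 L}{- \frac{8}{25} + L}$ ($r{\left(L \right)} = \frac{L + L}{L - \frac{8}{25}} = \frac{2 L}{L - \frac{8}{25}} = \frac{2 L}{- \frac{8}{25} + L}$)
$\left(-264067 + r{\left(m \right)}\right) - 224710 = \left(-264067 + 50 \cdot 89 \frac{1}{-8 + 25 \cdot 89}\right) - 224710 = \left(-264067 + 50 \cdot 89 \frac{1}{-8 + 2225}\right) - 224710 = \left(-264067 + 50 \cdot 89 \cdot \frac{1}{2217}\right) - 224710 = \left(-264067 + \frac{4450}{2217}\right) - 224710 = - \frac{585432089}{2217} - 224710 = - \frac{1083614159}{2217}$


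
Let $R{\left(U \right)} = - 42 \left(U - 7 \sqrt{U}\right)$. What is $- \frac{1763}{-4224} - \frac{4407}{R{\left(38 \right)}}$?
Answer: $- \frac{269707}{29568} - \frac{1469 \sqrt{38}}{836} \approx -19.954$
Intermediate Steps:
$R{\left(U \right)} = - 42 U + 294 \sqrt{U}$
$- \frac{1763}{-4224} - \frac{4407}{R{\left(38 \right)}} = - \frac{1763}{-4224} - \frac{4407}{\left(-42\right) 38 + 294 \sqrt{38}} = \left(-1763\right) \left(- \frac{1}{4224}\right) - \frac{4407}{-1596 + 294 \sqrt{38}} = \frac{1763}{4224} - \frac{4407}{-1596 + 294 \sqrt{38}}$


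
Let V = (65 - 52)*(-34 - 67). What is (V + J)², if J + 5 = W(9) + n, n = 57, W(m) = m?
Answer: 1567504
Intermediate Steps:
V = -1313 (V = 13*(-101) = -1313)
J = 61 (J = -5 + (9 + 57) = -5 + 66 = 61)
(V + J)² = (-1313 + 61)² = (-1252)² = 1567504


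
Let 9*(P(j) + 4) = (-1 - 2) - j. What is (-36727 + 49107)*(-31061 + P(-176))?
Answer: -3459120560/9 ≈ -3.8435e+8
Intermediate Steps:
P(j) = -13/3 - j/9 (P(j) = -4 + ((-1 - 2) - j)/9 = -4 + (-3 - j)/9 = -4 + (-⅓ - j/9) = -13/3 - j/9)
(-36727 + 49107)*(-31061 + P(-176)) = (-36727 + 49107)*(-31061 + (-13/3 - ⅑*(-176))) = 12380*(-31061 + (-13/3 + 176/9)) = 12380*(-31061 + 137/9) = 12380*(-279412/9) = -3459120560/9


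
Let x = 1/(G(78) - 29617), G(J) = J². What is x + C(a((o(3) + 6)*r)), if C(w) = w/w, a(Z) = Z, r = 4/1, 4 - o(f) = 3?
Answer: 23532/23533 ≈ 0.99996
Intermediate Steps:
o(f) = 1 (o(f) = 4 - 1*3 = 4 - 3 = 1)
r = 4 (r = 4*1 = 4)
C(w) = 1
x = -1/23533 (x = 1/(78² - 29617) = 1/(6084 - 29617) = 1/(-23533) = -1/23533 ≈ -4.2494e-5)
x + C(a((o(3) + 6)*r)) = -1/23533 + 1 = 23532/23533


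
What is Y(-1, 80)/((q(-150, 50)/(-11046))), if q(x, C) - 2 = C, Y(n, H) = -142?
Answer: 392133/13 ≈ 30164.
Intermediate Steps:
q(x, C) = 2 + C
Y(-1, 80)/((q(-150, 50)/(-11046))) = -142*(-11046/(2 + 50)) = -142/(52*(-1/11046)) = -142/(-26/5523) = -142*(-5523/26) = 392133/13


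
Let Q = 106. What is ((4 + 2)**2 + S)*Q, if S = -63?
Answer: -2862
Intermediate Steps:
((4 + 2)**2 + S)*Q = ((4 + 2)**2 - 63)*106 = (6**2 - 63)*106 = (36 - 63)*106 = -27*106 = -2862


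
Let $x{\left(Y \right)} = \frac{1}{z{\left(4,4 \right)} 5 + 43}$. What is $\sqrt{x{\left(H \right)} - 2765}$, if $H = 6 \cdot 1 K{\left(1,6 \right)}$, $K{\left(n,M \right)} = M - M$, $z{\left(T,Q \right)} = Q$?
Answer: $\frac{i \sqrt{1219358}}{21} \approx 52.583 i$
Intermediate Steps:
$K{\left(n,M \right)} = 0$
$H = 0$ ($H = 6 \cdot 1 \cdot 0 = 6 \cdot 0 = 0$)
$x{\left(Y \right)} = \frac{1}{63}$ ($x{\left(Y \right)} = \frac{1}{4 \cdot 5 + 43} = \frac{1}{20 + 43} = \frac{1}{63}$)
$\sqrt{x{\left(H \right)} - 2765} = \sqrt{\frac{1}{63} - 2765} = \sqrt{- \frac{174194}{63}} = \frac{i \sqrt{1219358}}{21}$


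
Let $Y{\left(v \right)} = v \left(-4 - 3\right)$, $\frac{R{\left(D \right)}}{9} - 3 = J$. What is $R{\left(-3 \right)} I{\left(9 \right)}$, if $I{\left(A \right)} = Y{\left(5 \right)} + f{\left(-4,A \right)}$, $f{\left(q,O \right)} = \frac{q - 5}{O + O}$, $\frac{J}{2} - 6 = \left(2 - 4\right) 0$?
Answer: $- \frac{9585}{2} \approx -4792.5$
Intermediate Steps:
$J = 12$ ($J = 12 + 2 \left(2 - 4\right) 0 = 12 + 2 \left(\left(-2\right) 0\right) = 12 + 2 \cdot 0 = 12 + 0 = 12$)
$R{\left(D \right)} = 135$ ($R{\left(D \right)} = 27 + 9 \cdot 12 = 27 + 108 = 135$)
$f{\left(q,O \right)} = \frac{-5 + q}{2 O}$
$Y{\left(v \right)} = - 7 v$ ($Y{\left(v \right)} = v \left(-7\right) = - 7 v$)
$I{\left(A \right)} = -35 - \frac{9}{2 A}$ ($I{\left(A \right)} = \left(-7\right) 5 + \frac{-5 - 4}{2 A} = -35 + \frac{1}{2} \frac{1}{A} \left(-9\right) = -35 - \frac{9}{2 A}$)
$R{\left(-3 \right)} I{\left(9 \right)} = 135 \left(-35 - \frac{9}{2 \cdot 9}\right) = 135 \left(-35 - \frac{1}{2}\right) = 135 \left(- \frac{71}{2}\right) = - \frac{9585}{2}$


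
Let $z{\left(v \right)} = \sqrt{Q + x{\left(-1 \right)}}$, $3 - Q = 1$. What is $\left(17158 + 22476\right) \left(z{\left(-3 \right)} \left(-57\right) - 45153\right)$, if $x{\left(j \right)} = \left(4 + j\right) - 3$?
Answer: $-1789594002 - 2259138 \sqrt{2} \approx -1.7928 \cdot 10^{9}$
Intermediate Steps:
$Q = 2$ ($Q = 3 - 1 = 2$)
$x{\left(j \right)} = 1 + j$
$z{\left(v \right)} = \sqrt{2}$ ($z{\left(v \right)} = \sqrt{2 + \left(1 - 1\right)} = \sqrt{2 + 0} = \sqrt{2}$)
$\left(17158 + 22476\right) \left(z{\left(-3 \right)} \left(-57\right) - 45153\right) = \left(17158 + 22476\right) \left(\sqrt{2} \left(-57\right) - 45153\right) = 39634 \left(- 57 \sqrt{2} - 45153\right) = 39634 \left(-45153 - 57 \sqrt{2}\right) = -1789594002 - 2259138 \sqrt{2}$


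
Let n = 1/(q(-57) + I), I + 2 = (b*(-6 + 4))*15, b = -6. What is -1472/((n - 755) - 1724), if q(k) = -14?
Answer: 241408/406555 ≈ 0.59379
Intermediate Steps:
I = 178 (I = -2 - 6*(-6 + 4)*15 = -2 - 6*(-2)*15 = -2 + 12*15 = -2 + 180 = 178)
n = 1/164 (n = 1/(-14 + 178) = 1/164 ≈ 0.0060976)
-1472/((n - 755) - 1724) = -1472/((1/164 - 755) - 1724) = -1472/(-123819/164 - 1724) = -1472/(-406555/164) = -1472*(-164/406555) = 241408/406555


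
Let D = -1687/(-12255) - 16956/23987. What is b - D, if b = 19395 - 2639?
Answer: 4925772567571/293960685 ≈ 16757.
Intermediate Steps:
b = 16756
D = -167329711/293960685 (D = -1687*(-1/12255) - 16956*1/23987 = 1687/12255 - 16956/23987 = -167329711/293960685 ≈ -0.56922)
b - D = 16756 - 1*(-167329711/293960685) = 16756 + 167329711/293960685 = 4925772567571/293960685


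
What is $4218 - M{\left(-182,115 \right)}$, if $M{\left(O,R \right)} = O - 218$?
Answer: $4618$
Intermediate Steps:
$M{\left(O,R \right)} = -218 + O$
$4218 - M{\left(-182,115 \right)} = 4218 - \left(-218 - 182\right) = 4218 - -400 = 4218 + 400 = 4618$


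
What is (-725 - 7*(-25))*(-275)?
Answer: 151250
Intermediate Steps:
(-725 - 7*(-25))*(-275) = (-725 + 175)*(-275) = -550*(-275) = 151250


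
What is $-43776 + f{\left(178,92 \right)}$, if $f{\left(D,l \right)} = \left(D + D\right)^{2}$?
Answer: $82960$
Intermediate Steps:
$f{\left(D,l \right)} = 4 D^{2}$ ($f{\left(D,l \right)} = \left(2 D\right)^{2} = 4 D^{2}$)
$-43776 + f{\left(178,92 \right)} = -43776 + 4 \cdot 178^{2} = -43776 + 4 \cdot 31684 = -43776 + 126736 = 82960$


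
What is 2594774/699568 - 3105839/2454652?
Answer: 22807182669/9332586904 ≈ 2.4438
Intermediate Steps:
2594774/699568 - 3105839/2454652 = 2594774*(1/699568) - 3105839*1/2454652 = 1297387/349784 - 3105839/2454652 = 22807182669/9332586904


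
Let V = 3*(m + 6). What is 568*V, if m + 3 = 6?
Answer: 15336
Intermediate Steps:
m = 3 (m = -3 + 6 = 3)
V = 27 (V = 3*(3 + 6) = 3*9 = 27)
568*V = 568*27 = 15336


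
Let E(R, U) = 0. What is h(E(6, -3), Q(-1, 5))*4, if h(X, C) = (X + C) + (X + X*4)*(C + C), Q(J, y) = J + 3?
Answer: 8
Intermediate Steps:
Q(J, y) = 3 + J
h(X, C) = C + X + 10*C*X (h(X, C) = (C + X) + (X + 4*X)*(2*C) = (C + X) + (5*X)*(2*C) = (C + X) + 10*C*X = C + X + 10*C*X)
h(E(6, -3), Q(-1, 5))*4 = ((3 - 1) + 0 + 10*(3 - 1)*0)*4 = (2 + 0 + 10*2*0)*4 = (2 + 0 + 0)*4 = 2*4 = 8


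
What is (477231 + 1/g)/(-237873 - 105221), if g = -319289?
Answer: -76187304379/54773070083 ≈ -1.3910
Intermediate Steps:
(477231 + 1/g)/(-237873 - 105221) = (477231 + 1/(-319289))/(-237873 - 105221) = (477231 - 1/319289)/(-343094) = (152374608758/319289)*(-1/343094) = -76187304379/54773070083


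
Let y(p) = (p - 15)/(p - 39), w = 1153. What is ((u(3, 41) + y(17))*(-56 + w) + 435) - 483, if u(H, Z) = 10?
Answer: 119045/11 ≈ 10822.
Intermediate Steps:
y(p) = (-15 + p)/(-39 + p)
((u(3, 41) + y(17))*(-56 + w) + 435) - 483 = ((10 + (-15 + 17)/(-39 + 17))*(-56 + 1153) + 435) - 483 = ((10 + 2/(-22))*1097 + 435) - 483 = ((10 - 1/22*2)*1097 + 435) - 483 = ((10 - 1/11)*1097 + 435) - 483 = ((109/11)*1097 + 435) - 483 = (119573/11 + 435) - 483 = 124358/11 - 483 = 119045/11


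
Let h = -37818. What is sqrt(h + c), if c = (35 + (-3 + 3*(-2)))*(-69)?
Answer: 2*I*sqrt(9903) ≈ 199.03*I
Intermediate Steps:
c = -1794 (c = (35 + (-3 - 6))*(-69) = (35 - 9)*(-69) = 26*(-69) = -1794)
sqrt(h + c) = sqrt(-37818 - 1794) = sqrt(-39612) = 2*I*sqrt(9903)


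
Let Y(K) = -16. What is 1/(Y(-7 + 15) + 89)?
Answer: 1/73 ≈ 0.013699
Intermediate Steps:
1/(Y(-7 + 15) + 89) = 1/(-16 + 89) = 1/73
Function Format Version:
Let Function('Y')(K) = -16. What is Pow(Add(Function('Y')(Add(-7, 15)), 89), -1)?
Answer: Rational(1, 73) ≈ 0.013699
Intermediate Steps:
Pow(Add(Function('Y')(Add(-7, 15)), 89), -1) = Pow(Add(-16, 89), -1) = Pow(73, -1) = Rational(1, 73)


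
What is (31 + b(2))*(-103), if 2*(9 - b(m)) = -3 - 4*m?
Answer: -9373/2 ≈ -4686.5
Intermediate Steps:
b(m) = 21/2 + 2*m (b(m) = 9 - (-3 - 4*m)/2 = 9 + (3/2 + 2*m) = 21/2 + 2*m)
(31 + b(2))*(-103) = (31 + (21/2 + 2*2))*(-103) = (31 + (21/2 + 4))*(-103) = (31 + 29/2)*(-103) = (91/2)*(-103) = -9373/2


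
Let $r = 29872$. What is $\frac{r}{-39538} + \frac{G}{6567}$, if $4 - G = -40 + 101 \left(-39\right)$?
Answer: $- \frac{19344785}{129823023} \approx -0.14901$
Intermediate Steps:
$G = 3983$ ($G = 4 - \left(-40 + 101 \left(-39\right)\right) = 4 - \left(-40 - 3939\right) = 4 - -3979 = 4 + 3979 = 3983$)
$\frac{r}{-39538} + \frac{G}{6567} = \frac{29872}{-39538} + \frac{3983}{6567} = 29872 \left(- \frac{1}{39538}\right) + 3983 \cdot \frac{1}{6567} = - \frac{14936}{19769} + \frac{3983}{6567} = - \frac{19344785}{129823023}$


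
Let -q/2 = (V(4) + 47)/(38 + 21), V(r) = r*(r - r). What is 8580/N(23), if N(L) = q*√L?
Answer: -253110*√23/1081 ≈ -1122.9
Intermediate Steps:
V(r) = 0 (V(r) = r*0 = 0)
q = -94/59 (q = -2*(0 + 47)/(38 + 21) = -94/59 ≈ -1.5932)
N(L) = -94*√L/59
8580/N(23) = 8580/((-94*√23/59)) = 8580*(-59*√23/2162) = -253110*√23/1081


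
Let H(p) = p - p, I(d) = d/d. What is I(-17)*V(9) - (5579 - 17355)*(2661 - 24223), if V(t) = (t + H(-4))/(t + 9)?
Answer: -507828223/2 ≈ -2.5391e+8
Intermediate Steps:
I(d) = 1
H(p) = 0
V(t) = t/(9 + t) (V(t) = (t + 0)/(t + 9) = t/(9 + t))
I(-17)*V(9) - (5579 - 17355)*(2661 - 24223) = 1*(9/(9 + 9)) - (5579 - 17355)*(2661 - 24223) = 1*(9/18) - (-11776)*(-21562) = 1*(9*(1/18)) - 1*253914112 = 1*(½) - 253914112 = ½ - 253914112 = -507828223/2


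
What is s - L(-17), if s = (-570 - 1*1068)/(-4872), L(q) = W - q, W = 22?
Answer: -4485/116 ≈ -38.664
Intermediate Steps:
L(q) = 22 - q
s = 39/116 (s = (-570 - 1068)*(-1/4872) = -1638*(-1/4872) = 39/116 ≈ 0.33621)
s - L(-17) = 39/116 - (22 - 1*(-17)) = 39/116 - (22 + 17) = 39/116 - 1*39 = 39/116 - 39 = -4485/116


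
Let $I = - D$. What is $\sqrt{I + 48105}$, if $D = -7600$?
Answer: $\sqrt{55705} \approx 236.02$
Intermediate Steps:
$I = 7600$ ($I = \left(-1\right) \left(-7600\right) = 7600$)
$\sqrt{I + 48105} = \sqrt{7600 + 48105} = \sqrt{55705}$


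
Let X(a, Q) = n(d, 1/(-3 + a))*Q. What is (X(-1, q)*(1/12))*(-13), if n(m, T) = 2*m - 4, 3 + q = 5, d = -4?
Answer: 26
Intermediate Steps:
q = 2 (q = -3 + 5 = 2)
n(m, T) = -4 + 2*m
X(a, Q) = -12*Q (X(a, Q) = (-4 + 2*(-4))*Q = (-4 - 8)*Q = -12*Q)
(X(-1, q)*(1/12))*(-13) = ((-12*2)*(1/12))*(-13) = -24/12*(-13) = -24*1/12*(-13) = -2*(-13) = 26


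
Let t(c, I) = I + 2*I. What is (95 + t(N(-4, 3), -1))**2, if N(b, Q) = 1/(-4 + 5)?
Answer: 8464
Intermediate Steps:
N(b, Q) = 1 (N(b, Q) = 1/1 = 1)
t(c, I) = 3*I
(95 + t(N(-4, 3), -1))**2 = (95 + 3*(-1))**2 = (95 - 3)**2 = 92**2 = 8464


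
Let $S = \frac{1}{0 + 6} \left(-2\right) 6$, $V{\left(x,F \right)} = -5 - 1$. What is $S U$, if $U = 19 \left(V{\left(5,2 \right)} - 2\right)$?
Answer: $304$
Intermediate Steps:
$V{\left(x,F \right)} = -6$ ($V{\left(x,F \right)} = -5 - 1 = -6$)
$S = -2$ ($S = \frac{1}{6} \left(-2\right) 6 = \left(- \frac{1}{3}\right) 6 = -2$)
$U = -152$ ($U = 19 \left(-6 - 2\right) = 19 \left(-8\right) = -152$)
$S U = \left(-2\right) \left(-152\right) = 304$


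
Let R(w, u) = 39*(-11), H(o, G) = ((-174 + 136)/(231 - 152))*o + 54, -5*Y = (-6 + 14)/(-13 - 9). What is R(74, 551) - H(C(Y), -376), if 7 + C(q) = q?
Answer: -2113113/4345 ≈ -486.33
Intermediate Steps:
Y = 4/55 (Y = -(-6 + 14)/(5*(-13 - 9)) = -8/(5*(-22)) = -8*(-1)/(5*22) = -1/5*(-4/11) = 4/55 ≈ 0.072727)
C(q) = -7 + q
H(o, G) = 54 - 38*o/79 (H(o, G) = (-38/79)*o + 54 = (-38*1/79)*o + 54 = -38*o/79 + 54 = 54 - 38*o/79)
R(w, u) = -429
R(74, 551) - H(C(Y), -376) = -429 - (54 - 38*(-7 + 4/55)/79) = -429 - (54 - 38/79*(-381/55)) = -429 - (54 + 14478/4345) = -429 - 1*249108/4345 = -429 - 249108/4345 = -2113113/4345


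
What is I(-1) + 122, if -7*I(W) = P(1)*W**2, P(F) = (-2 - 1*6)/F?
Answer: 862/7 ≈ 123.14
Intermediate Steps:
P(F) = -8/F (P(F) = (-2 - 6)/F = -8/F)
I(W) = 8*W**2/7 (I(W) = -(-8/1)*W**2/7 = -(-8*1)*W**2/7 = -(-8)*W**2/7 = 8*W**2/7)
I(-1) + 122 = (8/7)*(-1)**2 + 122 = (8/7)*1 + 122 = 8/7 + 122 = 862/7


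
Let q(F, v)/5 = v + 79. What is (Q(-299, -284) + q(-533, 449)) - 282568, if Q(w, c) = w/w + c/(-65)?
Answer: -18194971/65 ≈ -2.7992e+5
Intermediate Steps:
Q(w, c) = 1 - c/65 (Q(w, c) = 1 + c*(-1/65) = 1 - c/65)
q(F, v) = 395 + 5*v (q(F, v) = 5*(v + 79) = 5*(79 + v) = 395 + 5*v)
(Q(-299, -284) + q(-533, 449)) - 282568 = ((1 - 1/65*(-284)) + (395 + 5*449)) - 282568 = ((1 + 284/65) + (395 + 2245)) - 282568 = (349/65 + 2640) - 282568 = 171949/65 - 282568 = -18194971/65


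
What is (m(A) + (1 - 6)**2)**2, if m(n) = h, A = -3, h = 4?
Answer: 841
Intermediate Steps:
m(n) = 4
(m(A) + (1 - 6)**2)**2 = (4 + (1 - 6)**2)**2 = (4 + (-5)**2)**2 = (4 + 25)**2 = 29**2 = 841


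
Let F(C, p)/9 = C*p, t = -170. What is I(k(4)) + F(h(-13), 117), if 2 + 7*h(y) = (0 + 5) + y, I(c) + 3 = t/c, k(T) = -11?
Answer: -114871/77 ≈ -1491.8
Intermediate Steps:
I(c) = -3 - 170/c
h(y) = 3/7 + y/7 (h(y) = -2/7 + ((0 + 5) + y)/7 = -2/7 + (5 + y)/7 = -2/7 + (5/7 + y/7) = 3/7 + y/7)
F(C, p) = 9*C*p (F(C, p) = 9*(C*p) = 9*C*p)
I(k(4)) + F(h(-13), 117) = (-3 - 170/(-11)) + 9*(3/7 + (⅐)*(-13))*117 = (-3 - 170*(-1/11)) + 9*(3/7 - 13/7)*117 = (-3 + 170/11) + 9*(-10/7)*117 = 137/11 - 10530/7 = -114871/77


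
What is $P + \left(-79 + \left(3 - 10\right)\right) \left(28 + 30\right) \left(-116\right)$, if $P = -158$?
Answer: $578450$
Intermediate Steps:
$P + \left(-79 + \left(3 - 10\right)\right) \left(28 + 30\right) \left(-116\right) = -158 + \left(-79 + \left(3 - 10\right)\right) \left(28 + 30\right) \left(-116\right) = -158 + \left(-79 + \left(3 - 10\right)\right) 58 \left(-116\right) = -158 + \left(-79 - 7\right) 58 \left(-116\right) = -158 + \left(-86\right) 58 \left(-116\right) = -158 - -578608 = -158 + 578608 = 578450$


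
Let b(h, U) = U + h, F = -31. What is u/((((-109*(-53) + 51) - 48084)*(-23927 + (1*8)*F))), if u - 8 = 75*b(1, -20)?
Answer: -1417/1021538800 ≈ -1.3871e-6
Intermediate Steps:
u = -1417 (u = 8 + 75*(-20 + 1) = 8 + 75*(-19) = 8 - 1425 = -1417)
u/((((-109*(-53) + 51) - 48084)*(-23927 + (1*8)*F))) = -1417*1/((-23927 + (1*8)*(-31))*((-109*(-53) + 51) - 48084)) = -1417*1/((-23927 + 8*(-31))*((5777 + 51) - 48084)) = -1417*1/((-23927 - 248)*(5828 - 48084)) = -1417/((-42256*(-24175))) = -1417/1021538800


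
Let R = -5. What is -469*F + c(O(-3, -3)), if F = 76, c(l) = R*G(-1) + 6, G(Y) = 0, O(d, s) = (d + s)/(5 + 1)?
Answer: -35638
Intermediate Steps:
O(d, s) = d/6 + s/6 (O(d, s) = (d + s)/6 = (d + s)*(1/6) = d/6 + s/6)
c(l) = 6 (c(l) = -5*0 + 6 = 0 + 6 = 6)
-469*F + c(O(-3, -3)) = -469*76 + 6 = -35644 + 6 = -35638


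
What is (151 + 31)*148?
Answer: 26936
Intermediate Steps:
(151 + 31)*148 = 182*148 = 26936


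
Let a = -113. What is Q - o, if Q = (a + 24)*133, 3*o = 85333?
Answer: -120844/3 ≈ -40281.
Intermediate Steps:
o = 85333/3 (o = (⅓)*85333 = 85333/3 ≈ 28444.)
Q = -11837 (Q = (-113 + 24)*133 = -89*133 = -11837)
Q - o = -11837 - 1*85333/3 = -11837 - 85333/3 = -120844/3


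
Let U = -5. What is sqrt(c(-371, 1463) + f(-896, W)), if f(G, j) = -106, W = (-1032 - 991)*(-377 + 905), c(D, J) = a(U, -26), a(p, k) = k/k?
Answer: I*sqrt(105) ≈ 10.247*I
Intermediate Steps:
a(p, k) = 1
c(D, J) = 1
W = -1068144 (W = -2023*528 = -1068144)
sqrt(c(-371, 1463) + f(-896, W)) = sqrt(1 - 106) = sqrt(-105) = I*sqrt(105)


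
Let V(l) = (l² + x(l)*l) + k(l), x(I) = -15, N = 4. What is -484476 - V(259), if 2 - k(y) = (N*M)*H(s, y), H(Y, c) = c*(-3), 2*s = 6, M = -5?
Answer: -532134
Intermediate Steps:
s = 3 (s = (½)*6 = 3)
H(Y, c) = -3*c
k(y) = 2 - 60*y (k(y) = 2 - 4*(-5)*(-3*y) = 2 - (-20)*(-3*y) = 2 - 60*y)
V(l) = 2 + l² - 75*l (V(l) = (l² - 15*l) + (2 - 60*l) = 2 + l² - 75*l)
-484476 - V(259) = -484476 - (2 + 259² - 75*259) = -484476 - (2 + 67081 - 19425) = -484476 - 1*47658 = -484476 - 47658 = -532134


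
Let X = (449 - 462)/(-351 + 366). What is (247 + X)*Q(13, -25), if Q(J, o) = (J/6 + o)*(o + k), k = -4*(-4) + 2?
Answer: 1770314/45 ≈ 39340.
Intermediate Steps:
X = -13/15 ≈ -0.86667
k = 18 (k = 16 + 2 = 18)
Q(J, o) = (18 + o)*(o + J/6) (Q(J, o) = (J/6 + o)*(o + 18) = (J*(⅙) + o)*(18 + o) = (J/6 + o)*(18 + o) = (o + J/6)*(18 + o) = (18 + o)*(o + J/6))
(247 + X)*Q(13, -25) = (247 - 13/15)*((-25)² + 3*13 + 18*(-25) + (⅙)*13*(-25)) = 3692*(625 + 39 - 450 - 325/6)/15 = (3692/15)*(959/6) = 1770314/45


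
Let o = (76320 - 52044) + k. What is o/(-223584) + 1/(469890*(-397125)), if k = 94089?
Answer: -3681251444484139/6953651188740000 ≈ -0.52940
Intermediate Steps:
o = 118365 (o = (76320 - 52044) + 94089 = 24276 + 94089 = 118365)
o/(-223584) + 1/(469890*(-397125)) = 118365/(-223584) + 1/(469890*(-397125)) = 118365*(-1/223584) + (1/469890)*(-1/397125) = -39455/74528 - 1/186605066250 = -3681251444484139/6953651188740000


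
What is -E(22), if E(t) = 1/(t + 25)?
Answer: -1/47 ≈ -0.021277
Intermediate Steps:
E(t) = 1/(25 + t)
-E(22) = -1/(25 + 22) = -1/47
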